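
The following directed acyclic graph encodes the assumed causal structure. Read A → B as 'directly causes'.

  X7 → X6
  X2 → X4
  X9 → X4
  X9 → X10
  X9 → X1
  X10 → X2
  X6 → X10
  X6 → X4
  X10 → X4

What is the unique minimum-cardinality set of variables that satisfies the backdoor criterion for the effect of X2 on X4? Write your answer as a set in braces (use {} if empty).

{X10}

Variables eligible for adjustment (non-descendants of X2, excluding X2 and X4): {X1, X10, X6, X7, X9}.
Backdoor paths from X2 to X4:
  P1: X2 <- X10 <- X6 -> X4
  P2: X2 <- X10 <- X9 -> X4
  P3: X2 <- X10 -> X4
The empty set is not sufficient: P1 (X2 <- X10 <- X6 -> X4) has no collider blocking it and no conditioned non-collider, so it is open.
Try {X10}:
  P1: blocked at chain node X10 ∈ conditioning set.
  P2: blocked at chain node X10 ∈ conditioning set.
  P3: blocked at fork node X10 ∈ conditioning set.
{X10} contains no descendant of X2 and blocks every backdoor path.
No other singleton works — e.g. {X7} leaves P1 open — so {X10} is the unique smallest valid adjustment set.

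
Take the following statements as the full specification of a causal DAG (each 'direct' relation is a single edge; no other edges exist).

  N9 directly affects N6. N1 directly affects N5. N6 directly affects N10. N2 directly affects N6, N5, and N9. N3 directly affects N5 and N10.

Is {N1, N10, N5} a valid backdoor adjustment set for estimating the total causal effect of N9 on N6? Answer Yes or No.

Backdoor paths from N9 to N6 (paths whose first edge points into N9):
  P1: N9 <- N2 -> N6
  P2: N9 <- N2 -> N5 <- N3 -> N10 <- N6
Condition 1 (no descendant of N9 in the set): FAILS — N10 is a descendant of N9.
Condition 2 (every backdoor path blocked by {N1, N10, N5}):
  P1: open — no interior node is in the conditioning set.
  P2: open — collider(s) N5, N10 are conditioned on (or have a conditioned descendant) and no non-collider on the path is in the set.
{N1, N10, N5} does not satisfy the backdoor criterion.

No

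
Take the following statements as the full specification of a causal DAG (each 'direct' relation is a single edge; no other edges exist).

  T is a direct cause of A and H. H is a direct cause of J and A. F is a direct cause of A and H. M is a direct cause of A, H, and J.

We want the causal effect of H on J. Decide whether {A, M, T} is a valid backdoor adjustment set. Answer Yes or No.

Backdoor paths from H to J (paths whose first edge points into H):
  P1: H <- T -> A <- M -> J
  P2: H <- M -> J
  P3: H <- F -> A <- M -> J
Condition 1 (no descendant of H in the set): FAILS — A is a descendant of H.
Condition 2 (every backdoor path blocked by {A, M, T}):
  P1: blocked at fork node T ∈ conditioning set.
  P2: blocked at fork node M ∈ conditioning set.
  P3: blocked at fork node M ∈ conditioning set.
{A, M, T} does not satisfy the backdoor criterion.

No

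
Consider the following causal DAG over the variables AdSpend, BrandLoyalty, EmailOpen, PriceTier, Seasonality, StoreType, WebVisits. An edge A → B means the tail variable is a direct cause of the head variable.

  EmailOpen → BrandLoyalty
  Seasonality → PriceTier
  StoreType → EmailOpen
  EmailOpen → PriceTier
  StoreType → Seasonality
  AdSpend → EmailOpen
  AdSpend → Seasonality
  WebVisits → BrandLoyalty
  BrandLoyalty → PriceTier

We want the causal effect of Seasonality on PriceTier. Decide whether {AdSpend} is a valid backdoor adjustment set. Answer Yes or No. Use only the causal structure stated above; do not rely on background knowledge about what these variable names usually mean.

No

Backdoor paths from Seasonality to PriceTier (paths whose first edge points into Seasonality):
  P1: Seasonality <- AdSpend -> EmailOpen -> BrandLoyalty -> PriceTier
  P2: Seasonality <- AdSpend -> EmailOpen -> PriceTier
  P3: Seasonality <- StoreType -> EmailOpen -> BrandLoyalty -> PriceTier
  P4: Seasonality <- StoreType -> EmailOpen -> PriceTier
Condition 1 (no descendant of Seasonality in the set): holds — descendants of Seasonality are {PriceTier}; none are in {AdSpend}.
Condition 2 (every backdoor path blocked by {AdSpend}):
  P1: blocked at fork node AdSpend ∈ conditioning set.
  P2: blocked at fork node AdSpend ∈ conditioning set.
  P3: open — no interior node is in the conditioning set.
  P4: open — no interior node is in the conditioning set.
{AdSpend} does not satisfy the backdoor criterion.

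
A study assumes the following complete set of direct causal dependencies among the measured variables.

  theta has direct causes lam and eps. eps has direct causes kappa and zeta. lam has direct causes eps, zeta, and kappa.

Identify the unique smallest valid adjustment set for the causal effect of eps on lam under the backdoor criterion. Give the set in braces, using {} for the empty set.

{kappa, zeta}

Variables eligible for adjustment (non-descendants of eps, excluding eps and lam): {kappa, zeta}.
Backdoor paths from eps to lam:
  P1: eps <- zeta -> lam
  P2: eps <- kappa -> lam
The empty set is not sufficient: P1 (eps <- zeta -> lam) has no collider blocking it and no conditioned non-collider, so it is open.
Try {kappa, zeta}:
  P1: blocked at fork node zeta ∈ conditioning set.
  P2: blocked at fork node kappa ∈ conditioning set.
{kappa, zeta} contains no descendant of eps and blocks every backdoor path.
Every element of {kappa, zeta} is needed (dropping kappa leaves P2 open; dropping zeta leaves P1 open), so no proper subset is valid.
Among all size-2 subsets of the eligible variables, only {kappa, zeta} blocks every backdoor path, so it is the unique smallest valid adjustment set.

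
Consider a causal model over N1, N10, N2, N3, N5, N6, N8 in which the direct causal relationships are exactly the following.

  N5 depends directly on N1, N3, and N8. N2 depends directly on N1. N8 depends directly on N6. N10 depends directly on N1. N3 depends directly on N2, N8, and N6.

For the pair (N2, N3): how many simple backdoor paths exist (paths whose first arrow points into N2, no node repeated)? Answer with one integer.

A backdoor path from N2 to N3 is any simple undirected path whose first edge points into N2 (i.e. leaves N2 via a parent).
Parents of N2: {N1}.
Enumerating:
  P1: N2 <- N1 -> N5 <- N8 <- N6 -> N3
  P2: N2 <- N1 -> N5 <- N8 -> N3
  P3: N2 <- N1 -> N5 <- N3
That exhausts the simple backdoor paths. Count: 3.

3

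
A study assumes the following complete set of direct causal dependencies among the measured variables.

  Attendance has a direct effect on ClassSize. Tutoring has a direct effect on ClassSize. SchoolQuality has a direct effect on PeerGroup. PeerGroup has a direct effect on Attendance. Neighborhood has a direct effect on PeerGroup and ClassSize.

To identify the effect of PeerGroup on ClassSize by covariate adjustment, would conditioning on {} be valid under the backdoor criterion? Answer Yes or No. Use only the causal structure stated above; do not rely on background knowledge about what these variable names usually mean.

Backdoor paths from PeerGroup to ClassSize (paths whose first edge points into PeerGroup):
  P1: PeerGroup <- Neighborhood -> ClassSize
Condition 1 (no descendant of PeerGroup in the set): holds — descendants of PeerGroup are {Attendance, ClassSize}; none are in {}.
Condition 2 (every backdoor path blocked by {}):
  P1: open — no interior node is in the conditioning set.
{} does not satisfy the backdoor criterion.

No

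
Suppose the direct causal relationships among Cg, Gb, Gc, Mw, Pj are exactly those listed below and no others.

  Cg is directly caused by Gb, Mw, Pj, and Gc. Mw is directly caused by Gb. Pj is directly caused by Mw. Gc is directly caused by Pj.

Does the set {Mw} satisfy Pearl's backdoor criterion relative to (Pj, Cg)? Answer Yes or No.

Backdoor paths from Pj to Cg (paths whose first edge points into Pj):
  P1: Pj <- Mw <- Gb -> Cg
  P2: Pj <- Mw -> Cg
Condition 1 (no descendant of Pj in the set): holds — descendants of Pj are {Cg, Gc}; none are in {Mw}.
Condition 2 (every backdoor path blocked by {Mw}):
  P1: blocked at chain node Mw ∈ conditioning set.
  P2: blocked at fork node Mw ∈ conditioning set.
{Mw} satisfies the backdoor criterion.

Yes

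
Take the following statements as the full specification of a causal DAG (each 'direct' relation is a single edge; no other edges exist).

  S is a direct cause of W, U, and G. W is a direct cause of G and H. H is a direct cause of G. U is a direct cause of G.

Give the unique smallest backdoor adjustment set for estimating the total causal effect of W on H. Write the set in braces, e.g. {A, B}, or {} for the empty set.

{}

Variables eligible for adjustment (non-descendants of W, excluding W and H): {S, U}.
Backdoor paths from W to H:
  P1: W <- S -> U -> G <- H
  P2: W <- S -> G <- H
Each backdoor path contains an unconditioned collider, so every path is already blocked with the empty conditioning set:
  P1: blocked at collider G (neither it nor any descendant is in the conditioning set).
  P2: blocked at collider G (neither it nor any descendant is in the conditioning set).
The empty set is therefore the unique smallest valid set.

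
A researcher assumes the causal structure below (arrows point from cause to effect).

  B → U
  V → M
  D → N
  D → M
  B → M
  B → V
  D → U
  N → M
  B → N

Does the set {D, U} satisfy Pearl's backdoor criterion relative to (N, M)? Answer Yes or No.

Backdoor paths from N to M (paths whose first edge points into N):
  P1: N <- D -> U <- B -> V -> M
  P2: N <- D -> U <- B -> M
  P3: N <- D -> M
  P4: N <- B -> U <- D -> M
  P5: N <- B -> V -> M
  P6: N <- B -> M
Condition 1 (no descendant of N in the set): holds — descendants of N are {M}; none are in {D, U}.
Condition 2 (every backdoor path blocked by {D, U}):
  P1: blocked at fork node D ∈ conditioning set.
  P2: blocked at fork node D ∈ conditioning set.
  P3: blocked at fork node D ∈ conditioning set.
  P4: blocked at fork node D ∈ conditioning set.
  P5: open — no interior node is in the conditioning set.
  P6: open — no interior node is in the conditioning set.
{D, U} does not satisfy the backdoor criterion.

No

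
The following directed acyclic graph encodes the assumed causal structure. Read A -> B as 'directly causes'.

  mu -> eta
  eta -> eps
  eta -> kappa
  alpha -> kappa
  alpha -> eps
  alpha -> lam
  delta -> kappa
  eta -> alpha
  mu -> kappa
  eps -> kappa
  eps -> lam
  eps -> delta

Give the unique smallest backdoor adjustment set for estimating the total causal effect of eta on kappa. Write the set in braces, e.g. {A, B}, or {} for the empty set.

Variables eligible for adjustment (non-descendants of eta, excluding eta and kappa): {mu}.
Backdoor paths from eta to kappa:
  P1: eta <- mu -> kappa
The empty set is not sufficient: P1 (eta <- mu -> kappa) has no collider blocking it and no conditioned non-collider, so it is open.
Try {mu}:
  P1: blocked at fork node mu ∈ conditioning set.
{mu} contains no descendant of eta and blocks every backdoor path.
{mu} is the unique smallest valid adjustment set.

{mu}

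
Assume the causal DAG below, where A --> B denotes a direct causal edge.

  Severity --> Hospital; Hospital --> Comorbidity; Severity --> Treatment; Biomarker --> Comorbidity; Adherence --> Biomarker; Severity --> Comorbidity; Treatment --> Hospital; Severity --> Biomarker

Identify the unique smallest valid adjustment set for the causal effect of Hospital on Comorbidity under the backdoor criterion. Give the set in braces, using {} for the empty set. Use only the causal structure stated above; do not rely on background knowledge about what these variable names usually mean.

Variables eligible for adjustment (non-descendants of Hospital, excluding Hospital and Comorbidity): {Adherence, Biomarker, Severity, Treatment}.
Backdoor paths from Hospital to Comorbidity:
  P1: Hospital <- Severity -> Biomarker -> Comorbidity
  P2: Hospital <- Severity -> Comorbidity
  P3: Hospital <- Treatment <- Severity -> Biomarker -> Comorbidity
  P4: Hospital <- Treatment <- Severity -> Comorbidity
The empty set is not sufficient: P1 (Hospital <- Severity -> Biomarker -> Comorbidity) has no collider blocking it and no conditioned non-collider, so it is open.
Try {Severity}:
  P1: blocked at fork node Severity ∈ conditioning set.
  P2: blocked at fork node Severity ∈ conditioning set.
  P3: blocked at fork node Severity ∈ conditioning set.
  P4: blocked at fork node Severity ∈ conditioning set.
{Severity} contains no descendant of Hospital and blocks every backdoor path.
No other singleton works — e.g. {Treatment} leaves P1 open — so {Severity} is the unique smallest valid adjustment set.

{Severity}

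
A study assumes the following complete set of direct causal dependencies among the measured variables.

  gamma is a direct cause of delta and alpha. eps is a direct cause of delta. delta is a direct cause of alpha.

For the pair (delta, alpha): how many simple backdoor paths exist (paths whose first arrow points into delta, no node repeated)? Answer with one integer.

1

A backdoor path from delta to alpha is any simple undirected path whose first edge points into delta (i.e. leaves delta via a parent).
Parents of delta: {eps, gamma}.
Enumerating:
  P1: delta <- gamma -> alpha
That exhausts the simple backdoor paths. Count: 1.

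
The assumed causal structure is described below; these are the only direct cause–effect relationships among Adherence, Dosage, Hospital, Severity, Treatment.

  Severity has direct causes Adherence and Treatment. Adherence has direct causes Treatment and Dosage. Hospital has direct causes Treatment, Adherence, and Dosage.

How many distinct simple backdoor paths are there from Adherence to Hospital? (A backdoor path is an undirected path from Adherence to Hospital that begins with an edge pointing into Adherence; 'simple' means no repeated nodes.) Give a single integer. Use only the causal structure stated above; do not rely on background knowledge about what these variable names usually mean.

A backdoor path from Adherence to Hospital is any simple undirected path whose first edge points into Adherence (i.e. leaves Adherence via a parent).
Parents of Adherence: {Dosage, Treatment}.
Enumerating:
  P1: Adherence <- Treatment -> Hospital
  P2: Adherence <- Dosage -> Hospital
That exhausts the simple backdoor paths. Count: 2.

2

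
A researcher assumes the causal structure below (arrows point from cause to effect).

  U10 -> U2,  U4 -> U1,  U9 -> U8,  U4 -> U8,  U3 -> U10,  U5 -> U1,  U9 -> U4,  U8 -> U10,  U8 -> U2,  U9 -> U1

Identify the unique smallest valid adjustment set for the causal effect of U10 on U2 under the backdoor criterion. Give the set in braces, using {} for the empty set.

Variables eligible for adjustment (non-descendants of U10, excluding U10 and U2): {U1, U3, U4, U5, U8, U9}.
Backdoor paths from U10 to U2:
  P1: U10 <- U8 -> U2
The empty set is not sufficient: P1 (U10 <- U8 -> U2) has no collider blocking it and no conditioned non-collider, so it is open.
Try {U8}:
  P1: blocked at fork node U8 ∈ conditioning set.
{U8} contains no descendant of U10 and blocks every backdoor path.
No other singleton works — e.g. {U9} leaves P1 open — so {U8} is the unique smallest valid adjustment set.

{U8}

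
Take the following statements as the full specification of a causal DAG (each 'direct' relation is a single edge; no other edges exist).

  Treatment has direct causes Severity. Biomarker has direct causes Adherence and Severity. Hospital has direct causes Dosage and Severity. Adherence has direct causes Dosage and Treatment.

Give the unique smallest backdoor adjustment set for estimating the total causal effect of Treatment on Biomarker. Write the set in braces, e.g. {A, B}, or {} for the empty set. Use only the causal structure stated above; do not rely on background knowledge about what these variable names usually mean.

{Severity}

Variables eligible for adjustment (non-descendants of Treatment, excluding Treatment and Biomarker): {Dosage, Hospital, Severity}.
Backdoor paths from Treatment to Biomarker:
  P1: Treatment <- Severity -> Hospital <- Dosage -> Adherence -> Biomarker
  P2: Treatment <- Severity -> Biomarker
The empty set is not sufficient: P2 (Treatment <- Severity -> Biomarker) has no collider blocking it and no conditioned non-collider, so it is open.
Try {Severity}:
  P1: blocked at fork node Severity ∈ conditioning set.
  P2: blocked at fork node Severity ∈ conditioning set.
{Severity} contains no descendant of Treatment and blocks every backdoor path.
No other singleton works — e.g. {Dosage} leaves P2 open — so {Severity} is the unique smallest valid adjustment set.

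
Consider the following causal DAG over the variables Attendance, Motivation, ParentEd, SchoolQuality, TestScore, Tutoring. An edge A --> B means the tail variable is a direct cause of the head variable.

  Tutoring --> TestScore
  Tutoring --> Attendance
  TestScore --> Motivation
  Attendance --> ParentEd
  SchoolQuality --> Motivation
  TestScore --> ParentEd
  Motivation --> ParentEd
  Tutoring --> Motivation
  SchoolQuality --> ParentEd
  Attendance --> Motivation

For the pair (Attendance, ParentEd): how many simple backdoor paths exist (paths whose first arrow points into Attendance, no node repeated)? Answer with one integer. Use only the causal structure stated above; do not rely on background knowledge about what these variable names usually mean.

A backdoor path from Attendance to ParentEd is any simple undirected path whose first edge points into Attendance (i.e. leaves Attendance via a parent).
Parents of Attendance: {Tutoring}.
Enumerating:
  P1: Attendance <- Tutoring -> TestScore -> Motivation <- SchoolQuality -> ParentEd
  P2: Attendance <- Tutoring -> TestScore -> Motivation -> ParentEd
  P3: Attendance <- Tutoring -> TestScore -> ParentEd
  P4: Attendance <- Tutoring -> Motivation <- SchoolQuality -> ParentEd
  P5: Attendance <- Tutoring -> Motivation <- TestScore -> ParentEd
  P6: Attendance <- Tutoring -> Motivation -> ParentEd
That exhausts the simple backdoor paths. Count: 6.

6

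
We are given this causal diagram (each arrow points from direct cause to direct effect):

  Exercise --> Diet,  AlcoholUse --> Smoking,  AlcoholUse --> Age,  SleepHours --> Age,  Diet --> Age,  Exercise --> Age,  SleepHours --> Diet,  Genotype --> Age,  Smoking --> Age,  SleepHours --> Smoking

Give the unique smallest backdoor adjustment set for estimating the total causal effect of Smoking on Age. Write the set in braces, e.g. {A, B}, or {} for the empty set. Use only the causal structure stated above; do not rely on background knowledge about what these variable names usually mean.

Variables eligible for adjustment (non-descendants of Smoking, excluding Smoking and Age): {AlcoholUse, Diet, Exercise, Genotype, SleepHours}.
Backdoor paths from Smoking to Age:
  P1: Smoking <- AlcoholUse -> Age
  P2: Smoking <- SleepHours -> Diet <- Exercise -> Age
  P3: Smoking <- SleepHours -> Diet -> Age
  P4: Smoking <- SleepHours -> Age
The empty set is not sufficient: P1 (Smoking <- AlcoholUse -> Age) has no collider blocking it and no conditioned non-collider, so it is open.
Try {AlcoholUse, SleepHours}:
  P1: blocked at fork node AlcoholUse ∈ conditioning set.
  P2: blocked at fork node SleepHours ∈ conditioning set.
  P3: blocked at fork node SleepHours ∈ conditioning set.
  P4: blocked at fork node SleepHours ∈ conditioning set.
{AlcoholUse, SleepHours} contains no descendant of Smoking and blocks every backdoor path.
Every element of {AlcoholUse, SleepHours} is needed (dropping AlcoholUse leaves P1 open; dropping SleepHours leaves P3 open), so no proper subset is valid.
Among all size-2 subsets of the eligible variables, only {AlcoholUse, SleepHours} blocks every backdoor path, so it is the unique smallest valid adjustment set.

{AlcoholUse, SleepHours}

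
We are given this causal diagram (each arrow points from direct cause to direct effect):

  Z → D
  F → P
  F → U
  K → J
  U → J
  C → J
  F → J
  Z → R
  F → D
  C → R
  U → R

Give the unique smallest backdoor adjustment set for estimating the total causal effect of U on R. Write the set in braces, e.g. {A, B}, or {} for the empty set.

{}

Variables eligible for adjustment (non-descendants of U, excluding U and R): {C, D, F, K, P, Z}.
Backdoor paths from U to R:
  P1: U <- F -> J <- C -> R
  P2: U <- F -> D <- Z -> R
Each backdoor path contains an unconditioned collider, so every path is already blocked with the empty conditioning set:
  P1: blocked at collider J (neither it nor any descendant is in the conditioning set).
  P2: blocked at collider D (neither it nor any descendant is in the conditioning set).
The empty set is therefore the unique smallest valid set.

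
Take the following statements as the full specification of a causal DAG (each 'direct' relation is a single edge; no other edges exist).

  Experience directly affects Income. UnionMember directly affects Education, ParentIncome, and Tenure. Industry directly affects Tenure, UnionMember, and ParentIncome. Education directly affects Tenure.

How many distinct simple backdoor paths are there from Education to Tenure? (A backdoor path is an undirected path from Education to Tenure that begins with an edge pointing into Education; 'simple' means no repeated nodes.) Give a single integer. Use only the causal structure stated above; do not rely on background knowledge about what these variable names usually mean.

3

A backdoor path from Education to Tenure is any simple undirected path whose first edge points into Education (i.e. leaves Education via a parent).
Parents of Education: {UnionMember}.
Enumerating:
  P1: Education <- UnionMember <- Industry -> Tenure
  P2: Education <- UnionMember -> ParentIncome <- Industry -> Tenure
  P3: Education <- UnionMember -> Tenure
That exhausts the simple backdoor paths. Count: 3.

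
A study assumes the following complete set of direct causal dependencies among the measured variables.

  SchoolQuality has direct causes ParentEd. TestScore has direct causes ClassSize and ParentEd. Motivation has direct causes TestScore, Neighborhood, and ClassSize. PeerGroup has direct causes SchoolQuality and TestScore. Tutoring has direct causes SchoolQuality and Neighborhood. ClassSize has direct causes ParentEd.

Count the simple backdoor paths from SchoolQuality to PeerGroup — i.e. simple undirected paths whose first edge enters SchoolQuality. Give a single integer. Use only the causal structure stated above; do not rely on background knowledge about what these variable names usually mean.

3

A backdoor path from SchoolQuality to PeerGroup is any simple undirected path whose first edge points into SchoolQuality (i.e. leaves SchoolQuality via a parent).
Parents of SchoolQuality: {ParentEd}.
Enumerating:
  P1: SchoolQuality <- ParentEd -> ClassSize -> TestScore -> PeerGroup
  P2: SchoolQuality <- ParentEd -> ClassSize -> Motivation <- TestScore -> PeerGroup
  P3: SchoolQuality <- ParentEd -> TestScore -> PeerGroup
That exhausts the simple backdoor paths. Count: 3.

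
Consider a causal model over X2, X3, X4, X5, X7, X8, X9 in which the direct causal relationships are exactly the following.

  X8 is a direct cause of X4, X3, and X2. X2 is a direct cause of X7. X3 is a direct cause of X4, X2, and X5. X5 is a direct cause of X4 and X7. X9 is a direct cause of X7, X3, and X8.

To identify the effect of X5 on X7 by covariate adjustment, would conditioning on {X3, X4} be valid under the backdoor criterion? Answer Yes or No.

No

Backdoor paths from X5 to X7 (paths whose first edge points into X5):
  P1: X5 <- X3 <- X9 -> X8 -> X2 -> X7
  P2: X5 <- X3 <- X9 -> X7
  P3: X5 <- X3 <- X8 <- X9 -> X7
  P4: X5 <- X3 <- X8 -> X2 -> X7
  P5: X5 <- X3 -> X2 <- X8 <- X9 -> X7
  P6: X5 <- X3 -> X2 -> X7
  P7: X5 <- X3 -> X4 <- X8 <- X9 -> X7
  P8: X5 <- X3 -> X4 <- X8 -> X2 -> X7
Condition 1 (no descendant of X5 in the set): FAILS — X4 is a descendant of X5.
Condition 2 (every backdoor path blocked by {X3, X4}):
  P1: blocked at chain node X3 ∈ conditioning set.
  P2: blocked at chain node X3 ∈ conditioning set.
  P3: blocked at chain node X3 ∈ conditioning set.
  P4: blocked at chain node X3 ∈ conditioning set.
  P5: blocked at fork node X3 ∈ conditioning set.
  P6: blocked at fork node X3 ∈ conditioning set.
  P7: blocked at fork node X3 ∈ conditioning set.
  P8: blocked at fork node X3 ∈ conditioning set.
{X3, X4} does not satisfy the backdoor criterion.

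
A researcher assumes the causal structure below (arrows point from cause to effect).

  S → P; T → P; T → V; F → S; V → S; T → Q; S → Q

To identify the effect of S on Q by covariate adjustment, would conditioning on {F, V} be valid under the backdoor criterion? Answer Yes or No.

Backdoor paths from S to Q (paths whose first edge points into S):
  P1: S <- V <- T -> Q
Condition 1 (no descendant of S in the set): holds — descendants of S are {P, Q}; none are in {F, V}.
Condition 2 (every backdoor path blocked by {F, V}):
  P1: blocked at chain node V ∈ conditioning set.
{F, V} satisfies the backdoor criterion.

Yes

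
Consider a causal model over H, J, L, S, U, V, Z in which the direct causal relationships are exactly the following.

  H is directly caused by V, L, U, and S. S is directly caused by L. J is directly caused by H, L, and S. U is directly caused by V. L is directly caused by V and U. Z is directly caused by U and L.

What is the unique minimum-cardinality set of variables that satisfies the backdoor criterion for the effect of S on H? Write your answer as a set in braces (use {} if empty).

{L}

Variables eligible for adjustment (non-descendants of S, excluding S and H): {L, U, V, Z}.
Backdoor paths from S to H:
  P1: S <- L <- V -> U -> H
  P2: S <- L <- V -> H
  P3: S <- L <- U <- V -> H
  P4: S <- L <- U -> H
  P5: S <- L -> Z <- U <- V -> H
  P6: S <- L -> Z <- U -> H
  P7: S <- L -> H
  P8: S <- L -> J <- H
The empty set is not sufficient: P1 (S <- L <- V -> U -> H) has no collider blocking it and no conditioned non-collider, so it is open.
Try {L}:
  P1: blocked at chain node L ∈ conditioning set.
  P2: blocked at chain node L ∈ conditioning set.
  P3: blocked at chain node L ∈ conditioning set.
  P4: blocked at chain node L ∈ conditioning set.
  P5: blocked at fork node L ∈ conditioning set.
  P6: blocked at fork node L ∈ conditioning set.
  P7: blocked at fork node L ∈ conditioning set.
  P8: blocked at fork node L ∈ conditioning set.
{L} contains no descendant of S and blocks every backdoor path.
No other singleton works — e.g. {V} leaves P4 open — so {L} is the unique smallest valid adjustment set.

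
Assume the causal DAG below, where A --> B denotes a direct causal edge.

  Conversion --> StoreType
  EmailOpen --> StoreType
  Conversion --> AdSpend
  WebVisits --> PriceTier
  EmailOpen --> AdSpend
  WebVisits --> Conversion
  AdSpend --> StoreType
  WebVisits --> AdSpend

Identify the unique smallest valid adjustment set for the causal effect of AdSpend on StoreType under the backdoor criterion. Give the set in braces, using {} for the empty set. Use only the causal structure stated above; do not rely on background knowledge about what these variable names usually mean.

{Conversion, EmailOpen}

Variables eligible for adjustment (non-descendants of AdSpend, excluding AdSpend and StoreType): {Conversion, EmailOpen, PriceTier, WebVisits}.
Backdoor paths from AdSpend to StoreType:
  P1: AdSpend <- WebVisits -> Conversion -> StoreType
  P2: AdSpend <- Conversion -> StoreType
  P3: AdSpend <- EmailOpen -> StoreType
The empty set is not sufficient: P1 (AdSpend <- WebVisits -> Conversion -> StoreType) has no collider blocking it and no conditioned non-collider, so it is open.
Try {Conversion, EmailOpen}:
  P1: blocked at chain node Conversion ∈ conditioning set.
  P2: blocked at fork node Conversion ∈ conditioning set.
  P3: blocked at fork node EmailOpen ∈ conditioning set.
{Conversion, EmailOpen} contains no descendant of AdSpend and blocks every backdoor path.
Every element of {Conversion, EmailOpen} is needed (dropping Conversion leaves P1 open; dropping EmailOpen leaves P3 open), so no proper subset is valid.
Among all size-2 subsets of the eligible variables, only {Conversion, EmailOpen} blocks every backdoor path, so it is the unique smallest valid adjustment set.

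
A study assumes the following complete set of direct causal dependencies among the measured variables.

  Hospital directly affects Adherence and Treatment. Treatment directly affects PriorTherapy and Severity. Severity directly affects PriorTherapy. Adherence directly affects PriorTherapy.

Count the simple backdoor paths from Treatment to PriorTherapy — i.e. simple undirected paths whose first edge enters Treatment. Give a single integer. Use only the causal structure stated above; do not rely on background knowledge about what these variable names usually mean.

1

A backdoor path from Treatment to PriorTherapy is any simple undirected path whose first edge points into Treatment (i.e. leaves Treatment via a parent).
Parents of Treatment: {Hospital}.
Enumerating:
  P1: Treatment <- Hospital -> Adherence -> PriorTherapy
That exhausts the simple backdoor paths. Count: 1.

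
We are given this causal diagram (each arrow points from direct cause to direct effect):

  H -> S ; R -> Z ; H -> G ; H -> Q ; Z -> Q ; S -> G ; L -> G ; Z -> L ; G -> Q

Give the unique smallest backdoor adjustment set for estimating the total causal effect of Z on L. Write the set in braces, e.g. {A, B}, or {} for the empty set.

Variables eligible for adjustment (non-descendants of Z, excluding Z and L): {H, R, S}.
Backdoor paths from Z to L:
  (none)
With no backdoor paths the empty set already satisfies the criterion, and it is trivially minimal.

{}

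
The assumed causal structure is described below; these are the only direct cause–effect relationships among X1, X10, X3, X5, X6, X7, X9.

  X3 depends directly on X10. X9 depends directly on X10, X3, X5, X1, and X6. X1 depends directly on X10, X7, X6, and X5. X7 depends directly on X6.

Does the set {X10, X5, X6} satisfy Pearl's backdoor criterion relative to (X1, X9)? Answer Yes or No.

Yes

Backdoor paths from X1 to X9 (paths whose first edge points into X1):
  P1: X1 <- X6 -> X9
  P2: X1 <- X10 -> X3 -> X9
  P3: X1 <- X10 -> X9
  P4: X1 <- X5 -> X9
  P5: X1 <- X7 <- X6 -> X9
Condition 1 (no descendant of X1 in the set): holds — descendants of X1 are {X9}; none are in {X10, X5, X6}.
Condition 2 (every backdoor path blocked by {X10, X5, X6}):
  P1: blocked at fork node X6 ∈ conditioning set.
  P2: blocked at fork node X10 ∈ conditioning set.
  P3: blocked at fork node X10 ∈ conditioning set.
  P4: blocked at fork node X5 ∈ conditioning set.
  P5: blocked at fork node X6 ∈ conditioning set.
{X10, X5, X6} satisfies the backdoor criterion.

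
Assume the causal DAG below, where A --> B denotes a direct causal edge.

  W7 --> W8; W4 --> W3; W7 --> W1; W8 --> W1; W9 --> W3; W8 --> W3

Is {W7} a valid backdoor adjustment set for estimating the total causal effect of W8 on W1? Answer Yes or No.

Yes

Backdoor paths from W8 to W1 (paths whose first edge points into W8):
  P1: W8 <- W7 -> W1
Condition 1 (no descendant of W8 in the set): holds — descendants of W8 are {W1, W3}; none are in {W7}.
Condition 2 (every backdoor path blocked by {W7}):
  P1: blocked at fork node W7 ∈ conditioning set.
{W7} satisfies the backdoor criterion.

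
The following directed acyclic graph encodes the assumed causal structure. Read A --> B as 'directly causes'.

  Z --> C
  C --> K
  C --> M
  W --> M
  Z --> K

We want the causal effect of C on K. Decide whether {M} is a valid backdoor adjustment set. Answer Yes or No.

No

Backdoor paths from C to K (paths whose first edge points into C):
  P1: C <- Z -> K
Condition 1 (no descendant of C in the set): FAILS — M is a descendant of C.
Condition 2 (every backdoor path blocked by {M}):
  P1: open — no interior node is in the conditioning set.
{M} does not satisfy the backdoor criterion.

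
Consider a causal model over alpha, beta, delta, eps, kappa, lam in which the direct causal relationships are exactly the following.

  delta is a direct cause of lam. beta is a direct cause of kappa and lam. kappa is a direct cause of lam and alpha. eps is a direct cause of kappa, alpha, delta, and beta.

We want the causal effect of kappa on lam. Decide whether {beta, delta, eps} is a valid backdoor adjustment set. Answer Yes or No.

Yes

Backdoor paths from kappa to lam (paths whose first edge points into kappa):
  P1: kappa <- eps -> beta -> lam
  P2: kappa <- eps -> delta -> lam
  P3: kappa <- beta <- eps -> delta -> lam
  P4: kappa <- beta -> lam
Condition 1 (no descendant of kappa in the set): holds — descendants of kappa are {alpha, lam}; none are in {beta, delta, eps}.
Condition 2 (every backdoor path blocked by {beta, delta, eps}):
  P1: blocked at fork node eps ∈ conditioning set.
  P2: blocked at fork node eps ∈ conditioning set.
  P3: blocked at chain node beta ∈ conditioning set.
  P4: blocked at fork node beta ∈ conditioning set.
{beta, delta, eps} satisfies the backdoor criterion.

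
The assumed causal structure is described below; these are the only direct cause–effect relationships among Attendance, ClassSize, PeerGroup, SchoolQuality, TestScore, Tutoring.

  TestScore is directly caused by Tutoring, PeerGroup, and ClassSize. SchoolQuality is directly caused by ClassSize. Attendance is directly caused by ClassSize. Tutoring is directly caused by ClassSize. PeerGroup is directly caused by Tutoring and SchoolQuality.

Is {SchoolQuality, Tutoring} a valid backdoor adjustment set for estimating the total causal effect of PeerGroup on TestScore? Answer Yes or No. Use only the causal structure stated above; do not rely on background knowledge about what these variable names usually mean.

Backdoor paths from PeerGroup to TestScore (paths whose first edge points into PeerGroup):
  P1: PeerGroup <- Tutoring <- ClassSize -> TestScore
  P2: PeerGroup <- Tutoring -> TestScore
  P3: PeerGroup <- SchoolQuality <- ClassSize -> Tutoring -> TestScore
  P4: PeerGroup <- SchoolQuality <- ClassSize -> TestScore
Condition 1 (no descendant of PeerGroup in the set): holds — descendants of PeerGroup are {TestScore}; none are in {SchoolQuality, Tutoring}.
Condition 2 (every backdoor path blocked by {SchoolQuality, Tutoring}):
  P1: blocked at chain node Tutoring ∈ conditioning set.
  P2: blocked at fork node Tutoring ∈ conditioning set.
  P3: blocked at chain node SchoolQuality ∈ conditioning set.
  P4: blocked at chain node SchoolQuality ∈ conditioning set.
{SchoolQuality, Tutoring} satisfies the backdoor criterion.

Yes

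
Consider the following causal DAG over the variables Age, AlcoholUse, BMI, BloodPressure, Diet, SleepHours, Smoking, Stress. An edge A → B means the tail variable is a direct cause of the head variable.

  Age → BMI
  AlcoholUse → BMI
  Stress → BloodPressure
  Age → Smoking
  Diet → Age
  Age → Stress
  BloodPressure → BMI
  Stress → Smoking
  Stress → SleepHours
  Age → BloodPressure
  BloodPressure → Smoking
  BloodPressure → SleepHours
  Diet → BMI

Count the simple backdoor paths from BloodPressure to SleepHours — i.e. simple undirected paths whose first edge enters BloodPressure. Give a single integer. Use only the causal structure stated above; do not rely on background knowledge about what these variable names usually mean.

3

A backdoor path from BloodPressure to SleepHours is any simple undirected path whose first edge points into BloodPressure (i.e. leaves BloodPressure via a parent).
Parents of BloodPressure: {Age, Stress}.
Enumerating:
  P1: BloodPressure <- Age -> Stress -> SleepHours
  P2: BloodPressure <- Age -> Smoking <- Stress -> SleepHours
  P3: BloodPressure <- Stress -> SleepHours
That exhausts the simple backdoor paths. Count: 3.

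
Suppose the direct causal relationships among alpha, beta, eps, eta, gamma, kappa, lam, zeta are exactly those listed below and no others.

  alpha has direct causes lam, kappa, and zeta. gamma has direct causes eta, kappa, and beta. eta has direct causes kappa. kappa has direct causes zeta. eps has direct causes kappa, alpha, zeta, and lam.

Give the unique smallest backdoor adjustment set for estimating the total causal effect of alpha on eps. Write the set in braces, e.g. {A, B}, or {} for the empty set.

{kappa, lam, zeta}

Variables eligible for adjustment (non-descendants of alpha, excluding alpha and eps): {beta, eta, gamma, kappa, lam, zeta}.
Backdoor paths from alpha to eps:
  P1: alpha <- zeta -> kappa -> eps
  P2: alpha <- zeta -> eps
  P3: alpha <- kappa <- zeta -> eps
  P4: alpha <- kappa -> eps
  P5: alpha <- lam -> eps
The empty set is not sufficient: P1 (alpha <- zeta -> kappa -> eps) has no collider blocking it and no conditioned non-collider, so it is open.
Try {kappa, lam, zeta}:
  P1: blocked at fork node zeta ∈ conditioning set.
  P2: blocked at fork node zeta ∈ conditioning set.
  P3: blocked at chain node kappa ∈ conditioning set.
  P4: blocked at fork node kappa ∈ conditioning set.
  P5: blocked at fork node lam ∈ conditioning set.
{kappa, lam, zeta} contains no descendant of alpha and blocks every backdoor path.
Every element of {kappa, lam, zeta} is needed (dropping kappa leaves P4 open; dropping lam leaves P5 open; dropping zeta leaves P2 open), so no proper subset is valid.
Among all size-3 subsets of the eligible variables, only {kappa, lam, zeta} blocks every backdoor path, so it is the unique smallest valid adjustment set.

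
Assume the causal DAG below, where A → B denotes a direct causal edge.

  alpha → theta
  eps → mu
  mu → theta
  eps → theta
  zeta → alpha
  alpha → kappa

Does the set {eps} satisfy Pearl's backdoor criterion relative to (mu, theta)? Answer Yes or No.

Yes

Backdoor paths from mu to theta (paths whose first edge points into mu):
  P1: mu <- eps -> theta
Condition 1 (no descendant of mu in the set): holds — descendants of mu are {theta}; none are in {eps}.
Condition 2 (every backdoor path blocked by {eps}):
  P1: blocked at fork node eps ∈ conditioning set.
{eps} satisfies the backdoor criterion.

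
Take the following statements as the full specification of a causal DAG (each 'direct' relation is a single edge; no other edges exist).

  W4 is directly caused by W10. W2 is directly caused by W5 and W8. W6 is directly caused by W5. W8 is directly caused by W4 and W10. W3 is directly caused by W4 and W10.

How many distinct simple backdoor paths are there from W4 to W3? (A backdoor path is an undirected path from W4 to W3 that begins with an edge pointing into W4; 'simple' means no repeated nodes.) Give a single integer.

1

A backdoor path from W4 to W3 is any simple undirected path whose first edge points into W4 (i.e. leaves W4 via a parent).
Parents of W4: {W10}.
Enumerating:
  P1: W4 <- W10 -> W3
That exhausts the simple backdoor paths. Count: 1.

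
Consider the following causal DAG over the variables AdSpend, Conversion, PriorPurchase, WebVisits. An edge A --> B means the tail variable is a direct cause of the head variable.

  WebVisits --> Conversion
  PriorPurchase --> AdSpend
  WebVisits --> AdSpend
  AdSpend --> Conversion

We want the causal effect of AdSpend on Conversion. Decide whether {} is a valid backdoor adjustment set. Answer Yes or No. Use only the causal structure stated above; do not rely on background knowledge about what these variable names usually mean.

Backdoor paths from AdSpend to Conversion (paths whose first edge points into AdSpend):
  P1: AdSpend <- WebVisits -> Conversion
Condition 1 (no descendant of AdSpend in the set): holds — descendants of AdSpend are {Conversion}; none are in {}.
Condition 2 (every backdoor path blocked by {}):
  P1: open — no interior node is in the conditioning set.
{} does not satisfy the backdoor criterion.

No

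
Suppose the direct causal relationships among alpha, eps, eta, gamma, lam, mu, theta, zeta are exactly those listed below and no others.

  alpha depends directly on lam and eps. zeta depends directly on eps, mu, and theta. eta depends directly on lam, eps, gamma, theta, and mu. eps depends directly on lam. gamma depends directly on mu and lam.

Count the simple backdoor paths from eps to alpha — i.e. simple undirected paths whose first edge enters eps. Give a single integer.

1

A backdoor path from eps to alpha is any simple undirected path whose first edge points into eps (i.e. leaves eps via a parent).
Parents of eps: {lam}.
Enumerating:
  P1: eps <- lam -> alpha
That exhausts the simple backdoor paths. Count: 1.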